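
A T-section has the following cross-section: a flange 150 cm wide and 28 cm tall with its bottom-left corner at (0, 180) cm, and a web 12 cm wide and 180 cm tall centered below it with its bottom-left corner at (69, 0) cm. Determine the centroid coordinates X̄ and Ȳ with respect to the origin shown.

web: A = 12 × 180 = 2160.00, centroid at (75.00, 90.00).
flange: A = 150 × 28 = 4200.00, centroid at (75.00, 194.00).
ΣA = 6360.00 cm², ΣAX̄ = 477000.00 cm³, ΣAȲ = 1009200.00 cm³.
X̄ = 477000.00/6360.00 = 75.00 cm; Ȳ = 1009200.00/6360.00 = 158.68 cm.

X̄ = 75.00 cm, Ȳ = 158.68 cm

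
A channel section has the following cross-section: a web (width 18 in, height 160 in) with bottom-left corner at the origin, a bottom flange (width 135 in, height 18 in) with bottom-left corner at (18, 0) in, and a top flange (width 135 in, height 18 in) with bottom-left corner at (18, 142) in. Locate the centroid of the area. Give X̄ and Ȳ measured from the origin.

X̄ = 57.03 in, Ȳ = 80.00 in

web: A = 18 × 160 = 2880.00, centroid at (9.00, 80.00).
bottom flange: A = 135 × 18 = 2430.00, centroid at (85.50, 9.00).
top flange: A = 135 × 18 = 2430.00, centroid at (85.50, 151.00).
ΣA = 7740.00 in²
ΣAX̄ = (2880.00)(9.00) + (2430.00)(85.50) + (2430.00)(85.50) = 441450.00 in³
ΣAȲ = (2880.00)(80.00) + (2430.00)(9.00) + (2430.00)(151.00) = 619200.00 in³
X̄ = 441450.00 / 7740.00 = 57.03 in
Ȳ = 619200.00 / 7740.00 = 80.00 in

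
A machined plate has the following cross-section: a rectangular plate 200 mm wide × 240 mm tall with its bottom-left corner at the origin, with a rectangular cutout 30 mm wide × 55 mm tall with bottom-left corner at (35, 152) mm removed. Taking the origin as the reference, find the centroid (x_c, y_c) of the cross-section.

plate: A = 200 × 240 = 48000.00, centroid at (100.00, 120.00).
hole: A = −(30 × 55) = -1650.00, centroid at (50.00, 179.50).
ΣA = 46350.00 mm²
ΣAx_c = (48000.00)(100.00) + (-1650.00)(50.00) = 4717500.00 mm³
ΣAy_c = (48000.00)(120.00) + (-1650.00)(179.50) = 5463825.00 mm³
x_c = 4717500.00 / 46350.00 = 101.78 mm
y_c = 5463825.00 / 46350.00 = 117.88 mm

x_c = 101.78 mm, y_c = 117.88 mm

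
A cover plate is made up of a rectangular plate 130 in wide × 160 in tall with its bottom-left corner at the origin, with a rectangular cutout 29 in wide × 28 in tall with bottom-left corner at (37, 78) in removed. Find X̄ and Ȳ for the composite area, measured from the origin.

Part | A | x̄ᵢ | ȳᵢ | A·x̄ᵢ | A·ȳᵢ
plate | 20800.00 | 65.00 | 80.00 | 1352000.00 | 1664000.00
hole | -812.00 | 51.50 | 92.00 | -41818.00 | -74704.00
Σ | 19988.00 |  |  | 1310182.00 | 1589296.00
X̄ = 1310182.00 / 19988.00 = 65.55 in
Ȳ = 1589296.00 / 19988.00 = 79.51 in

X̄ = 65.55 in, Ȳ = 79.51 in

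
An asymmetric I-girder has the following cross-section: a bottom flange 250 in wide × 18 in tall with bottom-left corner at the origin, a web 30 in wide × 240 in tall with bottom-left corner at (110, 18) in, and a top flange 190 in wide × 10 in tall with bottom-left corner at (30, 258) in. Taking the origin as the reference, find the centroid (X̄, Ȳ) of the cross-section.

X̄ = 125.00 in, Ȳ = 112.78 in

Part | A | x̄ᵢ | ȳᵢ | A·x̄ᵢ | A·ȳᵢ
bottom flange | 4500.00 | 125.00 | 9.00 | 562500.00 | 40500.00
web | 7200.00 | 125.00 | 138.00 | 900000.00 | 993600.00
top flange | 1900.00 | 125.00 | 263.00 | 237500.00 | 499700.00
Σ | 13600.00 |  |  | 1700000.00 | 1533800.00
X̄ = 1700000.00 / 13600.00 = 125.00 in
Ȳ = 1533800.00 / 13600.00 = 112.78 in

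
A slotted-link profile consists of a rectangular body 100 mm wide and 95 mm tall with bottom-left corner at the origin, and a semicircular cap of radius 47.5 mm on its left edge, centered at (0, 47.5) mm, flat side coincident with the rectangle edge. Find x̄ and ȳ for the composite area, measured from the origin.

x̄ = 30.94 mm, ȳ = 47.50 mm

Part | A | x̄ᵢ | ȳᵢ | A·x̄ᵢ | A·ȳᵢ
rectangular body | 9500.00 | 50.00 | 47.50 | 475000.00 | 451250.00
semicircular end | 3544.11 | -20.16 | 47.50 | -71447.92 | 168345.19
Σ | 13044.11 |  |  | 403552.08 | 619595.19
x̄ = 403552.08 / 13044.11 = 30.94 mm
ȳ = 619595.19 / 13044.11 = 47.50 mm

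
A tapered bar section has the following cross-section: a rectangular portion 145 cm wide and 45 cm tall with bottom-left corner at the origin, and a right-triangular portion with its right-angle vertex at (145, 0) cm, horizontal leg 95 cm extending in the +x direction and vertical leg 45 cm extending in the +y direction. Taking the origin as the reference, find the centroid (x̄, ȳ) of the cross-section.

rectangular portion: A = 145 × 45 = 6525.00, centroid at (72.50, 22.50).
triangular portion: A = ½·95·45 = 2137.50, centroid at (176.67, 15.00).
ΣA = 8662.50 cm², ΣAx̄ = 850687.50 cm³, ΣAȳ = 178875.00 cm³.
x̄ = 850687.50/8662.50 = 98.20 cm; ȳ = 178875.00/8662.50 = 20.65 cm.

x̄ = 98.20 cm, ȳ = 20.65 cm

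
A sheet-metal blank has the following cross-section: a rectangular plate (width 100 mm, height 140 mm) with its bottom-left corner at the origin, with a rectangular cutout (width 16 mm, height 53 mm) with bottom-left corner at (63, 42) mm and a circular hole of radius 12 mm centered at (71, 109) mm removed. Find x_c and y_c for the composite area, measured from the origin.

plate: A = 100 × 140 = 14000.00, centroid at (50.00, 70.00).
hole 1: A = −(16 × 53) = -848.00, centroid at (71.00, 68.50).
hole 2: A = −π·12² = -452.39, centroid at (71.00, 109.00).
ΣA = 12699.61 mm², ΣAx_c = 607672.36 mm³, ΣAy_c = 872601.56 mm³.
x_c = 607672.36/12699.61 = 47.85 mm; y_c = 872601.56/12699.61 = 68.71 mm.

x_c = 47.85 mm, y_c = 68.71 mm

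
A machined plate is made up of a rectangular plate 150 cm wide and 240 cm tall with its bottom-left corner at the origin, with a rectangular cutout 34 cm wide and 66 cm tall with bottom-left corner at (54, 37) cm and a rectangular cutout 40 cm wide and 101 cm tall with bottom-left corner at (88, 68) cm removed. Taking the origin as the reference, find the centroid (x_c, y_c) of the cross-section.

x_c = 70.82 cm, y_c = 123.98 cm

Part | A | x̄ᵢ | ȳᵢ | A·x̄ᵢ | A·ȳᵢ
plate | 36000.00 | 75.00 | 120.00 | 2700000.00 | 4320000.00
hole 1 | -2244.00 | 71.00 | 70.00 | -159324.00 | -157080.00
hole 2 | -4040.00 | 108.00 | 118.50 | -436320.00 | -478740.00
Σ | 29716.00 |  |  | 2104356.00 | 3684180.00
x_c = 2104356.00 / 29716.00 = 70.82 cm
y_c = 3684180.00 / 29716.00 = 123.98 cm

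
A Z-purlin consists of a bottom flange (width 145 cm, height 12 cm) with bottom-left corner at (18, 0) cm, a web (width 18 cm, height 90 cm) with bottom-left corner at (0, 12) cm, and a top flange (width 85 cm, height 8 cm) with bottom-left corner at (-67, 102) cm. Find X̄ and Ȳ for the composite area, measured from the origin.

bottom flange: A = 145 × 12 = 1740.00, centroid at (90.50, 6.00).
web: A = 18 × 90 = 1620.00, centroid at (9.00, 57.00).
top flange: A = 85 × 8 = 680.00, centroid at (-24.50, 106.00).
ΣA = 4040.00 cm²
ΣAX̄ = (1740.00)(90.50) + (1620.00)(9.00) + (680.00)(-24.50) = 155390.00 cm³
ΣAȲ = (1740.00)(6.00) + (1620.00)(57.00) + (680.00)(106.00) = 174860.00 cm³
X̄ = 155390.00 / 4040.00 = 38.46 cm
Ȳ = 174860.00 / 4040.00 = 43.28 cm

X̄ = 38.46 cm, Ȳ = 43.28 cm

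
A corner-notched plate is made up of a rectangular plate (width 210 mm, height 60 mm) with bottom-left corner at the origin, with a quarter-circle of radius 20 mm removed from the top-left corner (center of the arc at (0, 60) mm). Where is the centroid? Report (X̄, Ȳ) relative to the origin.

Part | A | x̄ᵢ | ȳᵢ | A·x̄ᵢ | A·ȳᵢ
plate | 12600.00 | 105.00 | 30.00 | 1323000.00 | 378000.00
removed quarter-circle | -314.16 | 8.49 | 51.51 | -2666.67 | -16182.89
Σ | 12285.84 |  |  | 1320333.33 | 361817.11
X̄ = 1320333.33 / 12285.84 = 107.47 mm
Ȳ = 361817.11 / 12285.84 = 29.45 mm

X̄ = 107.47 mm, Ȳ = 29.45 mm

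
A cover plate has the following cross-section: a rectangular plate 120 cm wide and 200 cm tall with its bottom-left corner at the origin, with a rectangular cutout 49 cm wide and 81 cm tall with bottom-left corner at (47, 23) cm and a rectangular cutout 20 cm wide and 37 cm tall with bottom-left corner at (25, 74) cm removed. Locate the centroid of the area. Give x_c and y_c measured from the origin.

x_c = 58.59 cm, y_c = 107.80 cm

plate: A = 120 × 200 = 24000.00, centroid at (60.00, 100.00).
hole 1: A = −(49 × 81) = -3969.00, centroid at (71.50, 63.50).
hole 2: A = −(20 × 37) = -740.00, centroid at (35.00, 92.50).
ΣA = 19291.00 cm²
ΣAx_c = (24000.00)(60.00) + (-3969.00)(71.50) + (-740.00)(35.00) = 1130316.50 cm³
ΣAy_c = (24000.00)(100.00) + (-3969.00)(63.50) + (-740.00)(92.50) = 2079518.50 cm³
x_c = 1130316.50 / 19291.00 = 58.59 cm
y_c = 2079518.50 / 19291.00 = 107.80 cm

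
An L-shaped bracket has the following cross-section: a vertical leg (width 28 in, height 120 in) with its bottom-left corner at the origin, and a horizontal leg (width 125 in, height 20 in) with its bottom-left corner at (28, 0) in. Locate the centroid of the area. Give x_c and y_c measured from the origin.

vertical leg: A = 28 × 120 = 3360.00, centroid at (14.00, 60.00).
horizontal leg: A = 125 × 20 = 2500.00, centroid at (90.50, 10.00).
ΣA = 5860.00 in², ΣAx_c = 273290.00 in³, ΣAy_c = 226600.00 in³.
x_c = 273290.00/5860.00 = 46.64 in; y_c = 226600.00/5860.00 = 38.67 in.

x_c = 46.64 in, y_c = 38.67 in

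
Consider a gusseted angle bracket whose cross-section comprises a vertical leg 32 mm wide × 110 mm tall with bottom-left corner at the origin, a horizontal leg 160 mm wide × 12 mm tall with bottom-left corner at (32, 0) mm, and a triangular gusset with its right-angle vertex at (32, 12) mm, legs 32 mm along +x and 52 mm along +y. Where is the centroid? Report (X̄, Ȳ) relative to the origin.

vertical leg: A = 32 × 110 = 3520.00, centroid at (16.00, 55.00).
horizontal leg: A = 160 × 12 = 1920.00, centroid at (112.00, 6.00).
gusset: A = ½·32·52 = 832.00, centroid at (42.67, 29.33).
ΣA = 6272.00 mm²
ΣAX̄ = (3520.00)(16.00) + (1920.00)(112.00) + (832.00)(42.67) = 306858.67 mm³
ΣAȲ = (3520.00)(55.00) + (1920.00)(6.00) + (832.00)(29.33) = 229525.33 mm³
X̄ = 306858.67 / 6272.00 = 48.93 mm
Ȳ = 229525.33 / 6272.00 = 36.60 mm

X̄ = 48.93 mm, Ȳ = 36.60 mm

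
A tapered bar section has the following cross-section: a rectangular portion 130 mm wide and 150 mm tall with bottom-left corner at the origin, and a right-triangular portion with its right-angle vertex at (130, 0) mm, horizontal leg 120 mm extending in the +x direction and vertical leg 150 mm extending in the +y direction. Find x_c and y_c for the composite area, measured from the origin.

rectangular portion: A = 130 × 150 = 19500.00, centroid at (65.00, 75.00).
triangular portion: A = ½·120·150 = 9000.00, centroid at (170.00, 50.00).
ΣA = 28500.00 mm²
ΣAx_c = (19500.00)(65.00) + (9000.00)(170.00) = 2797500.00 mm³
ΣAy_c = (19500.00)(75.00) + (9000.00)(50.00) = 1912500.00 mm³
x_c = 2797500.00 / 28500.00 = 98.16 mm
y_c = 1912500.00 / 28500.00 = 67.11 mm

x_c = 98.16 mm, y_c = 67.11 mm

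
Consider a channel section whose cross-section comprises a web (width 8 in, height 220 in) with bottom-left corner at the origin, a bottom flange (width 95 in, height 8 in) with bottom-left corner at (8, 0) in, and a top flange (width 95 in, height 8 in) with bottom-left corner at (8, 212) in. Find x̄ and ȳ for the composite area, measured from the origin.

Part | A | x̄ᵢ | ȳᵢ | A·x̄ᵢ | A·ȳᵢ
web | 1760.00 | 4.00 | 110.00 | 7040.00 | 193600.00
bottom flange | 760.00 | 55.50 | 4.00 | 42180.00 | 3040.00
top flange | 760.00 | 55.50 | 216.00 | 42180.00 | 164160.00
Σ | 3280.00 |  |  | 91400.00 | 360800.00
x̄ = 91400.00 / 3280.00 = 27.87 in
ȳ = 360800.00 / 3280.00 = 110.00 in

x̄ = 27.87 in, ȳ = 110.00 in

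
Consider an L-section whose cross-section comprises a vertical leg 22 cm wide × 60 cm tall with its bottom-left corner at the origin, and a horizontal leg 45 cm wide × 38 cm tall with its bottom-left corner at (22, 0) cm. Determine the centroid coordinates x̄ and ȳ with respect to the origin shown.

x̄ = 29.91 cm, ȳ = 23.79 cm

vertical leg: A = 22 × 60 = 1320.00, centroid at (11.00, 30.00).
horizontal leg: A = 45 × 38 = 1710.00, centroid at (44.50, 19.00).
ΣA = 3030.00 cm², ΣAx̄ = 90615.00 cm³, ΣAȳ = 72090.00 cm³.
x̄ = 90615.00/3030.00 = 29.91 cm; ȳ = 72090.00/3030.00 = 23.79 cm.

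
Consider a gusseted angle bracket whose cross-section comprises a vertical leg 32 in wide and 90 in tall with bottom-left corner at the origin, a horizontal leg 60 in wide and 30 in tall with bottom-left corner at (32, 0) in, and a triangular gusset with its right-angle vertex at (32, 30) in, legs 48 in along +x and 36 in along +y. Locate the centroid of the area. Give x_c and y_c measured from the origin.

vertical leg: A = 32 × 90 = 2880.00, centroid at (16.00, 45.00).
horizontal leg: A = 60 × 30 = 1800.00, centroid at (62.00, 15.00).
gusset: A = ½·48·36 = 864.00, centroid at (48.00, 42.00).
ΣA = 5544.00 in², ΣAx_c = 199152.00 in³, ΣAy_c = 192888.00 in³.
x_c = 199152.00/5544.00 = 35.92 in; y_c = 192888.00/5544.00 = 34.79 in.

x_c = 35.92 in, y_c = 34.79 in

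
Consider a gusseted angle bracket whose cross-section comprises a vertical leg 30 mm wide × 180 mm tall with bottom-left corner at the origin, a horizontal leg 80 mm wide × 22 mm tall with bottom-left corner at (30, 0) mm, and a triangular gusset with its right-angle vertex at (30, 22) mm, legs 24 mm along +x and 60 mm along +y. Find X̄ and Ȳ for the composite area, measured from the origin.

Part | A | x̄ᵢ | ȳᵢ | A·x̄ᵢ | A·ȳᵢ
vertical leg | 5400.00 | 15.00 | 90.00 | 81000.00 | 486000.00
horizontal leg | 1760.00 | 70.00 | 11.00 | 123200.00 | 19360.00
gusset | 720.00 | 38.00 | 42.00 | 27360.00 | 30240.00
Σ | 7880.00 |  |  | 231560.00 | 535600.00
X̄ = 231560.00 / 7880.00 = 29.39 mm
Ȳ = 535600.00 / 7880.00 = 67.97 mm

X̄ = 29.39 mm, Ȳ = 67.97 mm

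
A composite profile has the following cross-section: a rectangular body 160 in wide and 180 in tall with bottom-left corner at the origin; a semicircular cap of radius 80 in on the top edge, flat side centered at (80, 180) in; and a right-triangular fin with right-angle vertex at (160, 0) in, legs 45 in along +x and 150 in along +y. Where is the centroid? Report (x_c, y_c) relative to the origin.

rectangular body: A = 160 × 180 = 28800.00, centroid at (80.00, 90.00).
semicircular top: A = ½π·80² = 10053.10, centroid at (80.00, 213.95).
triangular fin: A = ½·45·150 = 3375.00, centroid at (175.00, 50.00).
ΣA = 42228.10 in², ΣAx_c = 3698872.72 in³, ΣAy_c = 4911640.70 in³.
x_c = 3698872.72/42228.10 = 87.59 in; y_c = 4911640.70/42228.10 = 116.31 in.

x_c = 87.59 in, y_c = 116.31 in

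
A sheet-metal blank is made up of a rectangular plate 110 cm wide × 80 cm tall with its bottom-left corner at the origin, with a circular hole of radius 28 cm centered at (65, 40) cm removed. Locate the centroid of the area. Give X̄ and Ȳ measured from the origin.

X̄ = 51.11 cm, Ȳ = 40.00 cm

Part | A | x̄ᵢ | ȳᵢ | A·x̄ᵢ | A·ȳᵢ
plate | 8800.00 | 55.00 | 40.00 | 484000.00 | 352000.00
hole | -2463.01 | 65.00 | 40.00 | -160095.56 | -98520.35
Σ | 6336.99 |  |  | 323904.44 | 253479.65
X̄ = 323904.44 / 6336.99 = 51.11 cm
Ȳ = 253479.65 / 6336.99 = 40.00 cm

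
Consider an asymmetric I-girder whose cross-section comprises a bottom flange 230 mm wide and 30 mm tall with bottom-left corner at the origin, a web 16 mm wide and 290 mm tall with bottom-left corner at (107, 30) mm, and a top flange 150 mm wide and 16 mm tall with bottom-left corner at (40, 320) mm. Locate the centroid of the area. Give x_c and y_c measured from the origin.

Part | A | x̄ᵢ | ȳᵢ | A·x̄ᵢ | A·ȳᵢ
bottom flange | 6900.00 | 115.00 | 15.00 | 793500.00 | 103500.00
web | 4640.00 | 115.00 | 175.00 | 533600.00 | 812000.00
top flange | 2400.00 | 115.00 | 328.00 | 276000.00 | 787200.00
Σ | 13940.00 |  |  | 1603100.00 | 1702700.00
x_c = 1603100.00 / 13940.00 = 115.00 mm
y_c = 1702700.00 / 13940.00 = 122.14 mm

x_c = 115.00 mm, y_c = 122.14 mm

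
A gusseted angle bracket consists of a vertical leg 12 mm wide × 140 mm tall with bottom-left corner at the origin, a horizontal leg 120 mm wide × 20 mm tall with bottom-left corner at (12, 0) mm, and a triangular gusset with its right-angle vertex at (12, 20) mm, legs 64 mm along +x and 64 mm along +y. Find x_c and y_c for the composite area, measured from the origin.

vertical leg: A = 12 × 140 = 1680.00, centroid at (6.00, 70.00).
horizontal leg: A = 120 × 20 = 2400.00, centroid at (72.00, 10.00).
gusset: A = ½·64·64 = 2048.00, centroid at (33.33, 41.33).
ΣA = 6128.00 mm², ΣAx_c = 251146.67 mm³, ΣAy_c = 226250.67 mm³.
x_c = 251146.67/6128.00 = 40.98 mm; y_c = 226250.67/6128.00 = 36.92 mm.

x_c = 40.98 mm, y_c = 36.92 mm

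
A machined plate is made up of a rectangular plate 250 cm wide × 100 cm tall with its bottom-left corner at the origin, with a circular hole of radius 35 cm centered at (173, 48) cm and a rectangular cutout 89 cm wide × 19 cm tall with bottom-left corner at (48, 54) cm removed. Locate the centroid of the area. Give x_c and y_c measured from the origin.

plate: A = 250 × 100 = 25000.00, centroid at (125.00, 50.00).
hole 1: A = −π·35² = -3848.45, centroid at (173.00, 48.00).
hole 2: A = −(89 × 19) = -1691.00, centroid at (92.50, 63.50).
ΣA = 19460.55 cm²
ΣAx_c = (25000.00)(125.00) + (-3848.45)(173.00) + (-1691.00)(92.50) = 2302800.48 cm³
ΣAy_c = (25000.00)(50.00) + (-3848.45)(48.00) + (-1691.00)(63.50) = 957895.85 cm³
x_c = 2302800.48 / 19460.55 = 118.33 cm
y_c = 957895.85 / 19460.55 = 49.22 cm

x_c = 118.33 cm, y_c = 49.22 cm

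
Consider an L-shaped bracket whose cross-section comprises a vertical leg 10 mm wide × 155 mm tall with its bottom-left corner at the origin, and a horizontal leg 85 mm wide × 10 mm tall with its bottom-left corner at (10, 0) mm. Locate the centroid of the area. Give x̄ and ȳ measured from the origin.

vertical leg: A = 10 × 155 = 1550.00, centroid at (5.00, 77.50).
horizontal leg: A = 85 × 10 = 850.00, centroid at (52.50, 5.00).
ΣA = 2400.00 mm², ΣAx̄ = 52375.00 mm³, ΣAȳ = 124375.00 mm³.
x̄ = 52375.00/2400.00 = 21.82 mm; ȳ = 124375.00/2400.00 = 51.82 mm.

x̄ = 21.82 mm, ȳ = 51.82 mm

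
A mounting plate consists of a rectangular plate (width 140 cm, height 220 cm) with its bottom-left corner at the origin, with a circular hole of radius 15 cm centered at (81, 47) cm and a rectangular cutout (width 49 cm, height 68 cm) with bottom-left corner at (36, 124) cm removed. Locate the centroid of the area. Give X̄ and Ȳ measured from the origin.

Part | A | x̄ᵢ | ȳᵢ | A·x̄ᵢ | A·ȳᵢ
plate | 30800.00 | 70.00 | 110.00 | 2156000.00 | 3388000.00
hole 1 | -706.86 | 81.00 | 47.00 | -57255.53 | -33222.34
hole 2 | -3332.00 | 60.50 | 158.00 | -201586.00 | -526456.00
Σ | 26761.14 |  |  | 1897158.47 | 2828321.66
X̄ = 1897158.47 / 26761.14 = 70.89 cm
Ȳ = 2828321.66 / 26761.14 = 105.69 cm

X̄ = 70.89 cm, Ȳ = 105.69 cm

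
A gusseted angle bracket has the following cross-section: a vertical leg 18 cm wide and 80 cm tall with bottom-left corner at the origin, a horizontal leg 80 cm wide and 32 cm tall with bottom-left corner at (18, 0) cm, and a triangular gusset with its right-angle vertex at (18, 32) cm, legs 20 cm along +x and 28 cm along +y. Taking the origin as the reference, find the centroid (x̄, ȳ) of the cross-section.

x̄ = 39.33 cm, ȳ = 25.73 cm

vertical leg: A = 18 × 80 = 1440.00, centroid at (9.00, 40.00).
horizontal leg: A = 80 × 32 = 2560.00, centroid at (58.00, 16.00).
gusset: A = ½·20·28 = 280.00, centroid at (24.67, 41.33).
ΣA = 4280.00 cm²
ΣAx̄ = (1440.00)(9.00) + (2560.00)(58.00) + (280.00)(24.67) = 168346.67 cm³
ΣAȳ = (1440.00)(40.00) + (2560.00)(16.00) + (280.00)(41.33) = 110133.33 cm³
x̄ = 168346.67 / 4280.00 = 39.33 cm
ȳ = 110133.33 / 4280.00 = 25.73 cm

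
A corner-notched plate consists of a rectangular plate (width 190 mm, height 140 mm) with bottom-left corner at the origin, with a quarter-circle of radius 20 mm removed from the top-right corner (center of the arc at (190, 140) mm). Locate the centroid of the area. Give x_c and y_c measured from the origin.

plate: A = 190 × 140 = 26600.00, centroid at (95.00, 70.00).
removed quarter-circle: A = −¼π·20² = -314.16, centroid at (181.51, 131.51).
ΣA = 26285.84 mm²
ΣAx_c = (26600.00)(95.00) + (-314.16)(181.51) = 2469976.41 mm³
ΣAy_c = (26600.00)(70.00) + (-314.16)(131.51) = 1820684.37 mm³
x_c = 2469976.41 / 26285.84 = 93.97 mm
y_c = 1820684.37 / 26285.84 = 69.26 mm

x_c = 93.97 mm, y_c = 69.26 mm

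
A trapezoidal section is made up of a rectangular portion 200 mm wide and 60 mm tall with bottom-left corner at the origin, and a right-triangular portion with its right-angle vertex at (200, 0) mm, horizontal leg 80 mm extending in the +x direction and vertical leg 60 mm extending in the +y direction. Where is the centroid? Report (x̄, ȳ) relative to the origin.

x̄ = 121.11 mm, ȳ = 28.33 mm

Part | A | x̄ᵢ | ȳᵢ | A·x̄ᵢ | A·ȳᵢ
rectangular portion | 12000.00 | 100.00 | 30.00 | 1200000.00 | 360000.00
triangular portion | 2400.00 | 226.67 | 20.00 | 544000.00 | 48000.00
Σ | 14400.00 |  |  | 1744000.00 | 408000.00
x̄ = 1744000.00 / 14400.00 = 121.11 mm
ȳ = 408000.00 / 14400.00 = 28.33 mm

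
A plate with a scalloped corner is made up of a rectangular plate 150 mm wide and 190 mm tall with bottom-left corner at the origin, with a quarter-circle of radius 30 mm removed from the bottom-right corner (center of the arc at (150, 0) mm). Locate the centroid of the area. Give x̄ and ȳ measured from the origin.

plate: A = 150 × 190 = 28500.00, centroid at (75.00, 95.00).
removed quarter-circle: A = −¼π·30² = -706.86, centroid at (137.27, 12.73).
ΣA = 27793.14 mm²
ΣAx̄ = (28500.00)(75.00) + (-706.86)(137.27) = 2040471.25 mm³
ΣAȳ = (28500.00)(95.00) + (-706.86)(12.73) = 2698500.00 mm³
x̄ = 2040471.25 / 27793.14 = 73.42 mm
ȳ = 2698500.00 / 27793.14 = 97.09 mm

x̄ = 73.42 mm, ȳ = 97.09 mm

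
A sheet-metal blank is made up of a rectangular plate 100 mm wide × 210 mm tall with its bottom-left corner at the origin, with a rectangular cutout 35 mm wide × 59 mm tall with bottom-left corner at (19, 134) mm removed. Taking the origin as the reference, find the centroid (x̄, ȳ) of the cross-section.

x̄ = 51.47 mm, ȳ = 98.62 mm

Part | A | x̄ᵢ | ȳᵢ | A·x̄ᵢ | A·ȳᵢ
plate | 21000.00 | 50.00 | 105.00 | 1050000.00 | 2205000.00
hole | -2065.00 | 36.50 | 163.50 | -75372.50 | -337627.50
Σ | 18935.00 |  |  | 974627.50 | 1867372.50
x̄ = 974627.50 / 18935.00 = 51.47 mm
ȳ = 1867372.50 / 18935.00 = 98.62 mm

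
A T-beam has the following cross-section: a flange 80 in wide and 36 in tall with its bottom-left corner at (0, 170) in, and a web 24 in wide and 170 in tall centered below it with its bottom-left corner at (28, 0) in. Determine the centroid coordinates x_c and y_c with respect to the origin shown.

Part | A | x̄ᵢ | ȳᵢ | A·x̄ᵢ | A·ȳᵢ
web | 4080.00 | 40.00 | 85.00 | 163200.00 | 346800.00
flange | 2880.00 | 40.00 | 188.00 | 115200.00 | 541440.00
Σ | 6960.00 |  |  | 278400.00 | 888240.00
x_c = 278400.00 / 6960.00 = 40.00 in
y_c = 888240.00 / 6960.00 = 127.62 in

x_c = 40.00 in, y_c = 127.62 in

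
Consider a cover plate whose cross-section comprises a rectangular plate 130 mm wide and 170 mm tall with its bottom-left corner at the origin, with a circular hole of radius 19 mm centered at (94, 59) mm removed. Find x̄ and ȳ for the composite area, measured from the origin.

Part | A | x̄ᵢ | ȳᵢ | A·x̄ᵢ | A·ȳᵢ
plate | 22100.00 | 65.00 | 85.00 | 1436500.00 | 1878500.00
hole | -1134.11 | 94.00 | 59.00 | -106606.81 | -66912.78
Σ | 20965.89 |  |  | 1329893.19 | 1811587.22
x̄ = 1329893.19 / 20965.89 = 63.43 mm
ȳ = 1811587.22 / 20965.89 = 86.41 mm

x̄ = 63.43 mm, ȳ = 86.41 mm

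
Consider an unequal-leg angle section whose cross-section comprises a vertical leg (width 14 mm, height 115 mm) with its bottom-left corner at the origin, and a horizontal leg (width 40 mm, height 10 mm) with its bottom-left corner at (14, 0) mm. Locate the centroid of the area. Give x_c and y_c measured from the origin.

Part | A | x̄ᵢ | ȳᵢ | A·x̄ᵢ | A·ȳᵢ
vertical leg | 1610.00 | 7.00 | 57.50 | 11270.00 | 92575.00
horizontal leg | 400.00 | 34.00 | 5.00 | 13600.00 | 2000.00
Σ | 2010.00 |  |  | 24870.00 | 94575.00
x_c = 24870.00 / 2010.00 = 12.37 mm
y_c = 94575.00 / 2010.00 = 47.05 mm

x_c = 12.37 mm, y_c = 47.05 mm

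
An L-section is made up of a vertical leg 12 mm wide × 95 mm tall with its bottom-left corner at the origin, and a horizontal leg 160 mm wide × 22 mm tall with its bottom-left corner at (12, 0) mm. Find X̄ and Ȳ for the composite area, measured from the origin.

vertical leg: A = 12 × 95 = 1140.00, centroid at (6.00, 47.50).
horizontal leg: A = 160 × 22 = 3520.00, centroid at (92.00, 11.00).
ΣA = 4660.00 mm², ΣAX̄ = 330680.00 mm³, ΣAȲ = 92870.00 mm³.
X̄ = 330680.00/4660.00 = 70.96 mm; Ȳ = 92870.00/4660.00 = 19.93 mm.

X̄ = 70.96 mm, Ȳ = 19.93 mm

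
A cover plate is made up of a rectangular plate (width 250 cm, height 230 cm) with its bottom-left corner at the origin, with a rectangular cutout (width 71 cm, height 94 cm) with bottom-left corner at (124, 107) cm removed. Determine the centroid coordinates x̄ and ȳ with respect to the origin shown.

x̄ = 120.47 cm, ȳ = 109.88 cm

plate: A = 250 × 230 = 57500.00, centroid at (125.00, 115.00).
hole: A = −(71 × 94) = -6674.00, centroid at (159.50, 154.00).
ΣA = 50826.00 cm²
ΣAx̄ = (57500.00)(125.00) + (-6674.00)(159.50) = 6122997.00 cm³
ΣAȳ = (57500.00)(115.00) + (-6674.00)(154.00) = 5584704.00 cm³
x̄ = 6122997.00 / 50826.00 = 120.47 cm
ȳ = 5584704.00 / 50826.00 = 109.88 cm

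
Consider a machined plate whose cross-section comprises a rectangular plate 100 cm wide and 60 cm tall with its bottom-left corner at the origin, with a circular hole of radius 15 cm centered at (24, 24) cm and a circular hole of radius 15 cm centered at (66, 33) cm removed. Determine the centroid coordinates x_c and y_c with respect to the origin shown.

x_c = 51.54 cm, y_c = 30.46 cm

Part | A | x̄ᵢ | ȳᵢ | A·x̄ᵢ | A·ȳᵢ
plate | 6000.00 | 50.00 | 30.00 | 300000.00 | 180000.00
hole 1 | -706.86 | 24.00 | 24.00 | -16964.60 | -16964.60
hole 2 | -706.86 | 66.00 | 33.00 | -46652.65 | -23326.33
Σ | 4586.28 |  |  | 236382.75 | 139709.07
x_c = 236382.75 / 4586.28 = 51.54 cm
y_c = 139709.07 / 4586.28 = 30.46 cm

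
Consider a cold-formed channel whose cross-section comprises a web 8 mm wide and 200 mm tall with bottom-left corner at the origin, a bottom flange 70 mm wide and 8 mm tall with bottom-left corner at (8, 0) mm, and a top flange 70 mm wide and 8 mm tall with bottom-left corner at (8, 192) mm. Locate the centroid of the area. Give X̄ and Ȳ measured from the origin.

X̄ = 20.06 mm, Ȳ = 100.00 mm

web: A = 8 × 200 = 1600.00, centroid at (4.00, 100.00).
bottom flange: A = 70 × 8 = 560.00, centroid at (43.00, 4.00).
top flange: A = 70 × 8 = 560.00, centroid at (43.00, 196.00).
ΣA = 2720.00 mm²
ΣAX̄ = (1600.00)(4.00) + (560.00)(43.00) + (560.00)(43.00) = 54560.00 mm³
ΣAȲ = (1600.00)(100.00) + (560.00)(4.00) + (560.00)(196.00) = 272000.00 mm³
X̄ = 54560.00 / 2720.00 = 20.06 mm
Ȳ = 272000.00 / 2720.00 = 100.00 mm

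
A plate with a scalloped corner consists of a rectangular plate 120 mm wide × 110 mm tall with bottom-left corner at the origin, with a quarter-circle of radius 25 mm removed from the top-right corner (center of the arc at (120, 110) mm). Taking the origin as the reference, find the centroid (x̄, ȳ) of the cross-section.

x̄ = 58.09 mm, ȳ = 53.29 mm

plate: A = 120 × 110 = 13200.00, centroid at (60.00, 55.00).
removed quarter-circle: A = −¼π·25² = -490.87, centroid at (109.39, 99.39).
ΣA = 12709.13 mm², ΣAx̄ = 738303.47 mm³, ΣAȳ = 677212.21 mm³.
x̄ = 738303.47/12709.13 = 58.09 mm; ȳ = 677212.21/12709.13 = 53.29 mm.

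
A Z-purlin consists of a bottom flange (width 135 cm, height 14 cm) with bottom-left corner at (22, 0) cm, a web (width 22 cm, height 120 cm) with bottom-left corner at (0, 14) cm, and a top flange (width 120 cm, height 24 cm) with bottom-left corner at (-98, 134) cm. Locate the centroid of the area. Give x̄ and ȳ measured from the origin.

bottom flange: A = 135 × 14 = 1890.00, centroid at (89.50, 7.00).
web: A = 22 × 120 = 2640.00, centroid at (11.00, 74.00).
top flange: A = 120 × 24 = 2880.00, centroid at (-38.00, 146.00).
ΣA = 7410.00 cm²
ΣAx̄ = (1890.00)(89.50) + (2640.00)(11.00) + (2880.00)(-38.00) = 88755.00 cm³
ΣAȳ = (1890.00)(7.00) + (2640.00)(74.00) + (2880.00)(146.00) = 629070.00 cm³
x̄ = 88755.00 / 7410.00 = 11.98 cm
ȳ = 629070.00 / 7410.00 = 84.89 cm

x̄ = 11.98 cm, ȳ = 84.89 cm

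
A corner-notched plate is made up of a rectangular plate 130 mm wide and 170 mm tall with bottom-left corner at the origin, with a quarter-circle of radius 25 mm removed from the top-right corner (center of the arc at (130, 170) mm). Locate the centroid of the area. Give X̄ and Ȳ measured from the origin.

X̄ = 63.76 mm, Ȳ = 83.31 mm

Part | A | x̄ᵢ | ȳᵢ | A·x̄ᵢ | A·ȳᵢ
plate | 22100.00 | 65.00 | 85.00 | 1436500.00 | 1878500.00
removed quarter-circle | -490.87 | 119.39 | 159.39 | -58605.27 | -78240.22
Σ | 21609.13 |  |  | 1377894.73 | 1800259.78
X̄ = 1377894.73 / 21609.13 = 63.76 mm
Ȳ = 1800259.78 / 21609.13 = 83.31 mm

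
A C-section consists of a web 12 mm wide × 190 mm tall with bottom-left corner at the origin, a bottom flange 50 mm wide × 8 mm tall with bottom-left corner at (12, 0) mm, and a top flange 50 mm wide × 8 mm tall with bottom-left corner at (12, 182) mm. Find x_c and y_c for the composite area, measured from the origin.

x_c = 14.05 mm, y_c = 95.00 mm

web: A = 12 × 190 = 2280.00, centroid at (6.00, 95.00).
bottom flange: A = 50 × 8 = 400.00, centroid at (37.00, 4.00).
top flange: A = 50 × 8 = 400.00, centroid at (37.00, 186.00).
ΣA = 3080.00 mm², ΣAx_c = 43280.00 mm³, ΣAy_c = 292600.00 mm³.
x_c = 43280.00/3080.00 = 14.05 mm; y_c = 292600.00/3080.00 = 95.00 mm.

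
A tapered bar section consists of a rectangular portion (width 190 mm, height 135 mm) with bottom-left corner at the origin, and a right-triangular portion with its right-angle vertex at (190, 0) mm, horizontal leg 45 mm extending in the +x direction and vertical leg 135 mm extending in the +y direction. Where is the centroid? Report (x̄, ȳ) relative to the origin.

rectangular portion: A = 190 × 135 = 25650.00, centroid at (95.00, 67.50).
triangular portion: A = ½·45·135 = 3037.50, centroid at (205.00, 45.00).
ΣA = 28687.50 mm², ΣAx̄ = 3059437.50 mm³, ΣAȳ = 1868062.50 mm³.
x̄ = 3059437.50/28687.50 = 106.65 mm; ȳ = 1868062.50/28687.50 = 65.12 mm.

x̄ = 106.65 mm, ȳ = 65.12 mm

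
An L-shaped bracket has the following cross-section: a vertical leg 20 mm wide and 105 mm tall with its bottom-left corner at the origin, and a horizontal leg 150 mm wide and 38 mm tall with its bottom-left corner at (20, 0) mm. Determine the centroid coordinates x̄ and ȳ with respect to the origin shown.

x̄ = 72.12 mm, ȳ = 28.02 mm

vertical leg: A = 20 × 105 = 2100.00, centroid at (10.00, 52.50).
horizontal leg: A = 150 × 38 = 5700.00, centroid at (95.00, 19.00).
ΣA = 7800.00 mm²
ΣAx̄ = (2100.00)(10.00) + (5700.00)(95.00) = 562500.00 mm³
ΣAȳ = (2100.00)(52.50) + (5700.00)(19.00) = 218550.00 mm³
x̄ = 562500.00 / 7800.00 = 72.12 mm
ȳ = 218550.00 / 7800.00 = 28.02 mm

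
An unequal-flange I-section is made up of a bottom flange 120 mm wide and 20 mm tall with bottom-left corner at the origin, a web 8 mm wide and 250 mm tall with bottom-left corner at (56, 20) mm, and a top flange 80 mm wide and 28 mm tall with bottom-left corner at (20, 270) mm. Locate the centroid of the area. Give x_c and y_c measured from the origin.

Part | A | x̄ᵢ | ȳᵢ | A·x̄ᵢ | A·ȳᵢ
bottom flange | 2400.00 | 60.00 | 10.00 | 144000.00 | 24000.00
web | 2000.00 | 60.00 | 145.00 | 120000.00 | 290000.00
top flange | 2240.00 | 60.00 | 284.00 | 134400.00 | 636160.00
Σ | 6640.00 |  |  | 398400.00 | 950160.00
x_c = 398400.00 / 6640.00 = 60.00 mm
y_c = 950160.00 / 6640.00 = 143.10 mm

x_c = 60.00 mm, y_c = 143.10 mm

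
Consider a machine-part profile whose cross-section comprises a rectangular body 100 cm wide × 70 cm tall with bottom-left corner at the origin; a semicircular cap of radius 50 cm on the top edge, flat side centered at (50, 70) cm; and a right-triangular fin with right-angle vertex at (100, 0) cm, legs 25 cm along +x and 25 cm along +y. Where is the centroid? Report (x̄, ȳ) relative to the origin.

rectangular body: A = 100 × 70 = 7000.00, centroid at (50.00, 35.00).
semicircular top: A = ½π·50² = 3926.99, centroid at (50.00, 91.22).
triangular fin: A = ½·25·25 = 312.50, centroid at (108.33, 8.33).
ΣA = 11239.49 cm², ΣAx̄ = 580203.71 cm³, ΣAȳ = 605826.86 cm³.
x̄ = 580203.71/11239.49 = 51.62 cm; ȳ = 605826.86/11239.49 = 53.90 cm.

x̄ = 51.62 cm, ȳ = 53.90 cm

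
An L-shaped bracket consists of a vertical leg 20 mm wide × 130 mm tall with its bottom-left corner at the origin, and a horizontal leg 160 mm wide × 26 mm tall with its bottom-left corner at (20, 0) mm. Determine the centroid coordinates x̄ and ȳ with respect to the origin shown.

vertical leg: A = 20 × 130 = 2600.00, centroid at (10.00, 65.00).
horizontal leg: A = 160 × 26 = 4160.00, centroid at (100.00, 13.00).
ΣA = 6760.00 mm², ΣAx̄ = 442000.00 mm³, ΣAȳ = 223080.00 mm³.
x̄ = 442000.00/6760.00 = 65.38 mm; ȳ = 223080.00/6760.00 = 33.00 mm.

x̄ = 65.38 mm, ȳ = 33.00 mm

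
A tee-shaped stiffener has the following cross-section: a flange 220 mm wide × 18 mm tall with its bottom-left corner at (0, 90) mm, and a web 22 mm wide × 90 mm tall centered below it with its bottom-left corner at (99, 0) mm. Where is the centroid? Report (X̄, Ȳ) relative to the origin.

web: A = 22 × 90 = 1980.00, centroid at (110.00, 45.00).
flange: A = 220 × 18 = 3960.00, centroid at (110.00, 99.00).
ΣA = 5940.00 mm², ΣAX̄ = 653400.00 mm³, ΣAȲ = 481140.00 mm³.
X̄ = 653400.00/5940.00 = 110.00 mm; Ȳ = 481140.00/5940.00 = 81.00 mm.

X̄ = 110.00 mm, Ȳ = 81.00 mm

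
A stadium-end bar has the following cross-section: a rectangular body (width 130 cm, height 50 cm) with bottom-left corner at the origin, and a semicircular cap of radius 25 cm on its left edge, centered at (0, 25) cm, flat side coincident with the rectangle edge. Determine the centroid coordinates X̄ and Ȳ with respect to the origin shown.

rectangular body: A = 130 × 50 = 6500.00, centroid at (65.00, 25.00).
semicircular end: A = ½π·25² = 981.75, centroid at (-10.61, 25.00).
ΣA = 7481.75 cm²
ΣAX̄ = (6500.00)(65.00) + (981.75)(-10.61) = 412083.33 cm³
ΣAȲ = (6500.00)(25.00) + (981.75)(25.00) = 187043.69 cm³
X̄ = 412083.33 / 7481.75 = 55.08 cm
Ȳ = 187043.69 / 7481.75 = 25.00 cm

X̄ = 55.08 cm, Ȳ = 25.00 cm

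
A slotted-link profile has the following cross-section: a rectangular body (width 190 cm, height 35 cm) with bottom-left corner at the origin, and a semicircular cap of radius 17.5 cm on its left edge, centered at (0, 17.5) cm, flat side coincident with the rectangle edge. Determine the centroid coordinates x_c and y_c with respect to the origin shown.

Part | A | x̄ᵢ | ȳᵢ | A·x̄ᵢ | A·ȳᵢ
rectangular body | 6650.00 | 95.00 | 17.50 | 631750.00 | 116375.00
semicircular end | 481.06 | -7.43 | 17.50 | -3572.92 | 8418.49
Σ | 7131.06 |  |  | 628177.08 | 124793.49
x_c = 628177.08 / 7131.06 = 88.09 cm
y_c = 124793.49 / 7131.06 = 17.50 cm

x_c = 88.09 cm, y_c = 17.50 cm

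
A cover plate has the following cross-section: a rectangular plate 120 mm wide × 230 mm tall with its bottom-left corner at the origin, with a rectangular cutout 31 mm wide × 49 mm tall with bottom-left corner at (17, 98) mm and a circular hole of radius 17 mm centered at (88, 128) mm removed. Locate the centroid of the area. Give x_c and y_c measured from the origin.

plate: A = 120 × 230 = 27600.00, centroid at (60.00, 115.00).
hole 1: A = −(31 × 49) = -1519.00, centroid at (32.50, 122.50).
hole 2: A = −π·17² = -907.92, centroid at (88.00, 128.00).
ΣA = 25173.08 mm²
ΣAx_c = (27600.00)(60.00) + (-1519.00)(32.50) + (-907.92)(88.00) = 1526735.52 mm³
ΣAy_c = (27600.00)(115.00) + (-1519.00)(122.50) + (-907.92)(128.00) = 2871708.70 mm³
x_c = 1526735.52 / 25173.08 = 60.65 mm
y_c = 2871708.70 / 25173.08 = 114.08 mm

x_c = 60.65 mm, y_c = 114.08 mm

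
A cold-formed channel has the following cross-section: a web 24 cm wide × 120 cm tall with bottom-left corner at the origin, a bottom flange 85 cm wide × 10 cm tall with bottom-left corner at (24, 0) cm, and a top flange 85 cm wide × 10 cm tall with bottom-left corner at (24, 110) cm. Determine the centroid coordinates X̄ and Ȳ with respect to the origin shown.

Part | A | x̄ᵢ | ȳᵢ | A·x̄ᵢ | A·ȳᵢ
web | 2880.00 | 12.00 | 60.00 | 34560.00 | 172800.00
bottom flange | 850.00 | 66.50 | 5.00 | 56525.00 | 4250.00
top flange | 850.00 | 66.50 | 115.00 | 56525.00 | 97750.00
Σ | 4580.00 |  |  | 147610.00 | 274800.00
X̄ = 147610.00 / 4580.00 = 32.23 cm
Ȳ = 274800.00 / 4580.00 = 60.00 cm

X̄ = 32.23 cm, Ȳ = 60.00 cm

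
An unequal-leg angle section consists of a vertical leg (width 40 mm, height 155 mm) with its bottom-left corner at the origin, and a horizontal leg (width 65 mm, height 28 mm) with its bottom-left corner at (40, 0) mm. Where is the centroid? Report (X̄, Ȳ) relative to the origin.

vertical leg: A = 40 × 155 = 6200.00, centroid at (20.00, 77.50).
horizontal leg: A = 65 × 28 = 1820.00, centroid at (72.50, 14.00).
ΣA = 8020.00 mm²
ΣAX̄ = (6200.00)(20.00) + (1820.00)(72.50) = 255950.00 mm³
ΣAȲ = (6200.00)(77.50) + (1820.00)(14.00) = 505980.00 mm³
X̄ = 255950.00 / 8020.00 = 31.91 mm
Ȳ = 505980.00 / 8020.00 = 63.09 mm

X̄ = 31.91 mm, Ȳ = 63.09 mm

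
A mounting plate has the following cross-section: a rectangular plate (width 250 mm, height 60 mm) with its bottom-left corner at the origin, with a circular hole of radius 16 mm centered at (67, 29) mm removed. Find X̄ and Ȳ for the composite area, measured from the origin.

X̄ = 128.29 mm, Ȳ = 30.06 mm

plate: A = 250 × 60 = 15000.00, centroid at (125.00, 30.00).
hole: A = −π·16² = -804.25, centroid at (67.00, 29.00).
ΣA = 14195.75 mm²
ΣAX̄ = (15000.00)(125.00) + (-804.25)(67.00) = 1821115.40 mm³
ΣAȲ = (15000.00)(30.00) + (-804.25)(29.00) = 426676.82 mm³
X̄ = 1821115.40 / 14195.75 = 128.29 mm
Ȳ = 426676.82 / 14195.75 = 30.06 mm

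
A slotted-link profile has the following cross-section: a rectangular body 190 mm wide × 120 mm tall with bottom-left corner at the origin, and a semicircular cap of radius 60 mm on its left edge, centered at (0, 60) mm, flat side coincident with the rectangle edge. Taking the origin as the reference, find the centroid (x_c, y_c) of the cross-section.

x_c = 71.06 mm, y_c = 60.00 mm

Part | A | x̄ᵢ | ȳᵢ | A·x̄ᵢ | A·ȳᵢ
rectangular body | 22800.00 | 95.00 | 60.00 | 2166000.00 | 1368000.00
semicircular end | 5654.87 | -25.46 | 60.00 | -144000.00 | 339292.01
Σ | 28454.87 |  |  | 2022000.00 | 1707292.01
x_c = 2022000.00 / 28454.87 = 71.06 mm
y_c = 1707292.01 / 28454.87 = 60.00 mm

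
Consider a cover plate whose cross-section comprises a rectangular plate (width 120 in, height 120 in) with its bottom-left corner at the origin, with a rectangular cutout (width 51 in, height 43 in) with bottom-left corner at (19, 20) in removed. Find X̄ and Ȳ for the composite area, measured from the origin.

X̄ = 62.78 in, Ȳ = 63.32 in

Part | A | x̄ᵢ | ȳᵢ | A·x̄ᵢ | A·ȳᵢ
plate | 14400.00 | 60.00 | 60.00 | 864000.00 | 864000.00
hole | -2193.00 | 44.50 | 41.50 | -97588.50 | -91009.50
Σ | 12207.00 |  |  | 766411.50 | 772990.50
X̄ = 766411.50 / 12207.00 = 62.78 in
Ȳ = 772990.50 / 12207.00 = 63.32 in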